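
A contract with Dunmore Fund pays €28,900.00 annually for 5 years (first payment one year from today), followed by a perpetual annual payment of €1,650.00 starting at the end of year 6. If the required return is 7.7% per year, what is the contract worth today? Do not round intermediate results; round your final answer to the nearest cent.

€131095.66

PV of 5-year annuity: €28,900.00 × [1 − (1+0.077)^−5] / 0.077 = 116307.47724
Perpetuity value at year 5: €1,650.00 / 0.077 = 21428.57143
PV of perpetuity: 21428.57143 / (1+0.077)^5 = 14788.17913
Total PV = 116307.47724 + 14788.17913 = 131095.65637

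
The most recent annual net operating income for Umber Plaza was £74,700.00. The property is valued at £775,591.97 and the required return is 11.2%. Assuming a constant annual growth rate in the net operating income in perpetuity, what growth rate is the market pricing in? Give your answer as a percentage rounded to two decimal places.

P = D₀(1+g)/(r−g) ⇒ P(r−g) = D₀(1+g) ⇒ g(P+D₀) = P·r − D₀
g = (P·r − D₀)/(P + D₀) = (£775,591.97×0.112 − £74,700.00) / (£775,591.97 + £74,700.00) = 0.014308

1.43%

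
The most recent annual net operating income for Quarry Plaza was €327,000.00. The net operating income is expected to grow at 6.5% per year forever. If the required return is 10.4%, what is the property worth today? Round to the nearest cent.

D₁ = D₀ × (1 + g) = €327,000.00 × 1.065 = €348,255.0000
Growing perpetuity: P = D₁ / (r − g) = €348,255.0000 / (0.104 − 0.065) = €8,929,615.38

€8929615.38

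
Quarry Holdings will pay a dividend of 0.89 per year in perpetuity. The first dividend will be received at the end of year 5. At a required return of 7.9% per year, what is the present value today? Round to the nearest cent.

8.31

Value at end of year 4: C / r = 0.89 / 0.079 = 11.2658
Discount to today: PV = 11.2658 / (1 + 0.079)^4 = 11.2658 / 1.355457 = 8.31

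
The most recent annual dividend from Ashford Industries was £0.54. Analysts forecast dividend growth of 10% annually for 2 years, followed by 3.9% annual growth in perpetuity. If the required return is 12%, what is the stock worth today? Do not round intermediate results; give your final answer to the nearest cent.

£7.73

D_1 = 0.59400
D_2 = 0.65340
Terminal value at year 2: TV = D_2×(1+g_2)/(r−g_2) = 0.67888/0.081 = 8.38127
P_0 = D_1/(1+r)^1 + D_2/(1+r)^2 + TV/(1+r)^2
    = 0.53036 + 0.52089 + 6.68149 = 7.73274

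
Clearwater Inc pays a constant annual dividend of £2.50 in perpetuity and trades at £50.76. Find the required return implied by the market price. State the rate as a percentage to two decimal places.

P = C/r ⇒ r = C/P = £2.50/£50.76 = 0.049251

4.93%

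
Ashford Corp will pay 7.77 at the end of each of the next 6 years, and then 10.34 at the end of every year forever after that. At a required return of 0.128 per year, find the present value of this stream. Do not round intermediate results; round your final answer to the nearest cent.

PV of 6-year annuity: 7.77 × [1 − (1+0.128)^−6] / 0.128 = 31.23473
Perpetuity value at year 6: 10.34 / 0.128 = 80.78125
PV of perpetuity: 80.78125 / (1+0.128)^6 = 39.21534
Total PV = 31.23473 + 39.21534 = 70.45007

70.45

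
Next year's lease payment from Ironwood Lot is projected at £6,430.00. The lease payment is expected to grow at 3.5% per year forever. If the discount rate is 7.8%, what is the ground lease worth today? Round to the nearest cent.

Growing perpetuity: P = D₁ / (r − g) = £6,430.0000 / (0.078 − 0.035) = £149,534.88

£149534.88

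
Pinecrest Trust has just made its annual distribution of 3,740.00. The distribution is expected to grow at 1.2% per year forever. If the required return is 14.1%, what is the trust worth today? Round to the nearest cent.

D₁ = D₀ × (1 + g) = 3,740.00 × 1.012 = 3,784.8800
Growing perpetuity: P = D₁ / (r − g) = 3,784.8800 / (0.141 − 0.012) = 29,340.16

29340.16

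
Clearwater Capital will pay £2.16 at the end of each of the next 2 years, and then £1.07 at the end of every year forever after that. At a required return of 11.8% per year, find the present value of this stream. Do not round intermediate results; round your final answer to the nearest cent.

£10.91

PV of 2-year annuity: £2.16 × [1 − (1+0.118)^−2] / 0.118 = 3.66013
Perpetuity value at year 2: £1.07 / 0.118 = 9.06780
PV of perpetuity: 9.06780 / (1+0.118)^2 = 7.25468
Total PV = 3.66013 + 7.25468 = 10.91480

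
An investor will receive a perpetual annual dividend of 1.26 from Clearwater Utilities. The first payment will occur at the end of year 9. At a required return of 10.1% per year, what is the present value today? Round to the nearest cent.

5.78

Value at end of year 8: C / r = 1.26 / 0.101 = 12.4752
Discount to today: PV = 12.4752 / (1 + 0.101)^8 = 12.4752 / 2.159228 = 5.78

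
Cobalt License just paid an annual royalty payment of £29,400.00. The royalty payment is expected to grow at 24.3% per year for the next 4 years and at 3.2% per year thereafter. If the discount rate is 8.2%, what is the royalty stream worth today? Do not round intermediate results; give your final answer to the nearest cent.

D_1 = 36544.20000
D_2 = 45424.44060
D_3 = 56462.57967
D_4 = 70182.98652
Terminal value at year 4: TV = D_4×(1+g_2)/(r−g_2) = 72428.84209/0.05 = 1448576.84187
P_0 = D_1/(1+r)^1 + D_2/(1+r)^2 + D_3/(1+r)^3 + D_4/(1+r)^4 + TV/(1+r)^4
    = 33774.67652 + 38800.29845 + 44573.72548 + 51206.22992 + 1056896.58554 = 1225251.51592

£1225251.52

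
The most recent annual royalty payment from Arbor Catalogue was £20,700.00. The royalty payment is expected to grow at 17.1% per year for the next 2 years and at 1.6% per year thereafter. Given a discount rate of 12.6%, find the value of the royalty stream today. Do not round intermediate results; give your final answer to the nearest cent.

D_1 = 24239.70000
D_2 = 28384.68870
Terminal value at year 2: TV = D_2×(1+g_2)/(r−g_2) = 28838.84372/0.11 = 262171.30654
P_0 = D_1/(1+r)^1 + D_2/(1+r)^2 + TV/(1+r)^2
    = 21527.26465 + 22387.59051 + 206779.92685 = 250694.78201

£250694.78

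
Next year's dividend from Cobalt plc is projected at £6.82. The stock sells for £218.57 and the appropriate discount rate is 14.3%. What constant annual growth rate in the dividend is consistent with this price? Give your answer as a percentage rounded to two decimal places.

11.18%

P = D₁/(r−g) ⇒ g = r − D₁/P = 0.143 − £6.82/£218.57 = 0.111797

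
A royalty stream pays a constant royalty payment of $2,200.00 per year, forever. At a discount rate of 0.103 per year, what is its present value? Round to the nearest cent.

$21359.22

Level perpetuity: PV = C / r = $2,200.00 / 0.103 = $21,359.22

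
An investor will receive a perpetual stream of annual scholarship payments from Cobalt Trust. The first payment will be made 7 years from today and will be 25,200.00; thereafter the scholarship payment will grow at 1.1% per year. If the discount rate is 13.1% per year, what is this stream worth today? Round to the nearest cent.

100332.97

Value at end of year 6: C₁ / (r − g) = 25,200.00 / (0.131 − 0.011) = 210,000.0000
Discount to today: PV = 210,000.0000 / (1 + 0.131)^6 = 210,000.0000 / 2.093031 = 100,332.97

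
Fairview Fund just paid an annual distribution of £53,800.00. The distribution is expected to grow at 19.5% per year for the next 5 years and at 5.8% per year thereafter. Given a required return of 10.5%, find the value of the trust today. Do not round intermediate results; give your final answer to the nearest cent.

D_1 = 64291.00000
D_2 = 76827.74500
D_3 = 91809.15527
D_4 = 109711.94055
D_5 = 131105.76896
Terminal value at year 5: TV = D_5×(1+g_2)/(r−g_2) = 138709.90356/0.047 = 2951274.54386
P_0 = D_1/(1+r)^1 + D_2/(1+r)^2 + D_3/(1+r)^3 + D_4/(1+r)^4 + D_5/(1+r)^5 + TV/(1+r)^5
    = 58181.90045 + 62920.69777 + 68045.46049 + 73587.62469 + 79581.18688 + 1791423.31326 = 2133740.18355

£2133740.18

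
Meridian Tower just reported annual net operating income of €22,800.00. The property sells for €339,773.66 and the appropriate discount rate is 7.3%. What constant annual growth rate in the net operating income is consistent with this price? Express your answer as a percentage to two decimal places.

P = D₀(1+g)/(r−g) ⇒ P(r−g) = D₀(1+g) ⇒ g(P+D₀) = P·r − D₀
g = (P·r − D₀)/(P + D₀) = (€339,773.66×0.073 − €22,800.00) / (€339,773.66 + €22,800.00) = 0.005526

0.55%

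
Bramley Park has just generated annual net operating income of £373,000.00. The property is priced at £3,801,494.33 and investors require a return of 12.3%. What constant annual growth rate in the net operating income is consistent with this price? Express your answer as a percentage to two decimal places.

2.27%

P = D₀(1+g)/(r−g) ⇒ P(r−g) = D₀(1+g) ⇒ g(P+D₀) = P·r − D₀
g = (P·r − D₀)/(P + D₀) = (£3,801,494.33×0.123 − £373,000.00) / (£3,801,494.33 + £373,000.00) = 0.022658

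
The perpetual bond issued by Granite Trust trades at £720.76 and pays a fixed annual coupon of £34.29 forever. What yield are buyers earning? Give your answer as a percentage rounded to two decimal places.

4.76%

P = C/r ⇒ r = C/P = £34.29/£720.76 = 0.047575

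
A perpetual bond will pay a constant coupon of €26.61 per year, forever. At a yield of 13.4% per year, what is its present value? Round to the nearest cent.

Level perpetuity: PV = C / r = €26.61 / 0.134 = €198.58

€198.58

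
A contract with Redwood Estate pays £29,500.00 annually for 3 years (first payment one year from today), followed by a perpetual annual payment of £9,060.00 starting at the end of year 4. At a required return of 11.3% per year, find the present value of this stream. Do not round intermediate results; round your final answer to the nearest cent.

£129867.05

PV of 3-year annuity: £29,500.00 × [1 − (1+0.113)^−3] / 0.113 = 71715.09910
Perpetuity value at year 3: £9,060.00 / 0.113 = 80176.99115
PV of perpetuity: 80176.99115 / (1+0.113)^3 = 58151.94716
Total PV = 71715.09910 + 58151.94716 = 129867.04626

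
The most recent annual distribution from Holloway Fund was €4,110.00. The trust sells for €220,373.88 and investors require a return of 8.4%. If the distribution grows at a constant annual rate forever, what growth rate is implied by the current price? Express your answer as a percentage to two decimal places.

6.42%

P = D₀(1+g)/(r−g) ⇒ P(r−g) = D₀(1+g) ⇒ g(P+D₀) = P·r − D₀
g = (P·r − D₀)/(P + D₀) = (€220,373.88×0.084 − €4,110.00) / (€220,373.88 + €4,110.00) = 0.064153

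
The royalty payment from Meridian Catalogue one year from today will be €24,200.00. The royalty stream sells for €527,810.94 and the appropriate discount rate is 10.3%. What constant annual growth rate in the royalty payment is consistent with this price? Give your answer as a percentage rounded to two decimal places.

5.72%

P = D₁/(r−g) ⇒ g = r − D₁/P = 0.103 − €24,200.00/€527,810.94 = 0.057150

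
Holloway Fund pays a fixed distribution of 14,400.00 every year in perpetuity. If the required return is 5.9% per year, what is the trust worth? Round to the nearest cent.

244067.80

Level perpetuity: PV = C / r = 14,400.00 / 0.059 = 244,067.80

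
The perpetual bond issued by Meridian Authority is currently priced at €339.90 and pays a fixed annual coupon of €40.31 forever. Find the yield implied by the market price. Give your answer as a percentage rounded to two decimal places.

11.86%

P = C/r ⇒ r = C/P = €40.31/€339.90 = 0.118594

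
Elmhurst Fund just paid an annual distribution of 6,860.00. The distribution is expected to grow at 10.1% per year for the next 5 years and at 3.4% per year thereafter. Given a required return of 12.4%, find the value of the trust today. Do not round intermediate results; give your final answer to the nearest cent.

103324.38

D_1 = 7552.86000
D_2 = 8315.69886
D_3 = 9155.58444
D_4 = 10080.29847
D_5 = 11098.40862
Terminal value at year 5: TV = D_5×(1+g_2)/(r−g_2) = 11475.75451/0.09 = 127508.38347
P_0 = D_1/(1+r)^1 + D_2/(1+r)^2 + D_3/(1+r)^3 + D_4/(1+r)^4 + D_5/(1+r)^5 + TV/(1+r)^5
    = 6719.62633 + 6582.12508 + 6447.43747 + 6315.50592 + 6186.27404 + 71073.41507 = 103324.38391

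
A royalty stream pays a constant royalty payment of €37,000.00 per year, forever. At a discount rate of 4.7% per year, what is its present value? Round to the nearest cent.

€787234.04

Level perpetuity: PV = C / r = €37,000.00 / 0.047 = €787,234.04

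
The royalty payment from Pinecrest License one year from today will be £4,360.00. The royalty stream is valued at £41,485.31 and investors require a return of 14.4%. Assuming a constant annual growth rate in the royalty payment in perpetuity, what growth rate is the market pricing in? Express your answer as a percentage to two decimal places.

P = D₁/(r−g) ⇒ g = r − D₁/P = 0.144 − £4,360.00/£41,485.31 = 0.038903

3.89%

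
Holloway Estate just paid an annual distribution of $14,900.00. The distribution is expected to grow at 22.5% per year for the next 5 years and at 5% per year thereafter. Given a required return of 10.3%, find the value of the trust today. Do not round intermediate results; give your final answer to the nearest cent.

D_1 = 18252.50000
D_2 = 22359.31250
D_3 = 27390.15781
D_4 = 33552.94332
D_5 = 41102.35557
Terminal value at year 5: TV = D_5×(1+g_2)/(r−g_2) = 43157.47335/0.053 = 814291.94992
P_0 = D_1/(1+r)^1 + D_2/(1+r)^2 + D_3/(1+r)^3 + D_4/(1+r)^4 + D_5/(1+r)^5 + TV/(1+r)^5
    = 16548.05077 + 18378.38821 + 20411.17457 + 22668.80222 + 25176.14028 + 498772.59038 = 601955.14644

$601955.15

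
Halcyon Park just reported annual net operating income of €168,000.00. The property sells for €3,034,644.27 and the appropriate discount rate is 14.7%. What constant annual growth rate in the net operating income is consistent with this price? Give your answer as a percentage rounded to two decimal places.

8.68%

P = D₀(1+g)/(r−g) ⇒ P(r−g) = D₀(1+g) ⇒ g(P+D₀) = P·r − D₀
g = (P·r − D₀)/(P + D₀) = (€3,034,644.27×0.147 − €168,000.00) / (€3,034,644.27 + €168,000.00) = 0.086832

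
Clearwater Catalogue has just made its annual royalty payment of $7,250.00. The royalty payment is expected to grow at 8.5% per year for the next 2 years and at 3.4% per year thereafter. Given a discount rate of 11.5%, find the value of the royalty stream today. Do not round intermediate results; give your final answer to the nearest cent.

$101556.19

D_1 = 7866.25000
D_2 = 8534.88125
Terminal value at year 2: TV = D_2×(1+g_2)/(r−g_2) = 8825.06721/0.081 = 108951.44707
P_0 = D_1/(1+r)^1 + D_2/(1+r)^2 + TV/(1+r)^2
    = 7054.93274 + 6865.11392 + 87636.14556 = 101556.19222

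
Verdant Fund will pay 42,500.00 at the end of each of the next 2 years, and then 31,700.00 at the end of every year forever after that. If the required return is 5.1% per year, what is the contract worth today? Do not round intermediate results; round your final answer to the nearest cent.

641621.84

PV of 2-year annuity: 42,500.00 × [1 − (1+0.051)^−2] / 0.051 = 78913.10980
Perpetuity value at year 2: 31,700.00 / 0.051 = 621568.62745
PV of perpetuity: 621568.62745 / (1+0.051)^2 = 562708.73143
Total PV = 78913.10980 + 562708.73143 = 641621.84124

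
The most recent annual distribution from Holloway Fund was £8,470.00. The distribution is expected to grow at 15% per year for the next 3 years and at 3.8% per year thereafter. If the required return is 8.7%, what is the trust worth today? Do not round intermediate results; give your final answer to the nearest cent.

D_1 = 9740.50000
D_2 = 11201.57500
D_3 = 12881.81125
Terminal value at year 3: TV = D_3×(1+g_2)/(r−g_2) = 13371.32008/0.049 = 272884.08321
P_0 = D_1/(1+r)^1 + D_2/(1+r)^2 + D_3/(1+r)^3 + TV/(1+r)^3
    = 8960.90156 + 9480.25464 + 10029.70823 + 212466.06404 = 240936.92848

£240936.93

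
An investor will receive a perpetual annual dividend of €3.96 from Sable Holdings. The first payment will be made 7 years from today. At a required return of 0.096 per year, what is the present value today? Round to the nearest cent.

€23.80

Value at end of year 6: C / r = €3.96 / 0.096 = €41.2500
Discount to today: PV = €41.2500 / (1 + 0.096)^6 = €41.2500 / 1.733258 = €23.80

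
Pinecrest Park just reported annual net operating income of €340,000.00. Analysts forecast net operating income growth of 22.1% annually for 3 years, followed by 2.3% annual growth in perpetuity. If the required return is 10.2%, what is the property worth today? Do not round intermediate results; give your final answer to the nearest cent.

D_1 = 415140.00000
D_2 = 506885.94000
D_3 = 618907.73274
Terminal value at year 3: TV = D_3×(1+g_2)/(r−g_2) = 633142.61059/0.079 = 8014463.42523
P_0 = D_1/(1+r)^1 + D_2/(1+r)^2 + D_3/(1+r)^3 + TV/(1+r)^3
    = 376715.06352 + 417394.82083 + 462467.40131 + 5988660.14601 = 7245237.43167

€7245237.43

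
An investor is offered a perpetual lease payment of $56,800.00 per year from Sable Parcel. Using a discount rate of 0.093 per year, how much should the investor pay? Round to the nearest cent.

$610752.69

Level perpetuity: PV = C / r = $56,800.00 / 0.093 = $610,752.69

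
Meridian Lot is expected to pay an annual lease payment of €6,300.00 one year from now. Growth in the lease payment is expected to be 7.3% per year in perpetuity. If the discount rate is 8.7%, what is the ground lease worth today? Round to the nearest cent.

€450000.00

Growing perpetuity: P = D₁ / (r − g) = €6,300.0000 / (0.087 − 0.073) = €450,000.00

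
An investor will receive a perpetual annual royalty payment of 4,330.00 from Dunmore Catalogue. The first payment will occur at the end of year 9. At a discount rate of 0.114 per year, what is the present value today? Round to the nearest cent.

16014.06

Value at end of year 8: C / r = 4,330.00 / 0.114 = 37,982.4561
Discount to today: PV = 37,982.4561 / (1 + 0.114)^8 = 37,982.4561 / 2.371819 = 16,014.06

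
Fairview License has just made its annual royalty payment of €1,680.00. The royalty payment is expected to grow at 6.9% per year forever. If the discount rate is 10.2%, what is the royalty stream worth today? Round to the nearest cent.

D₁ = D₀ × (1 + g) = €1,680.00 × 1.069 = €1,795.9200
Growing perpetuity: P = D₁ / (r − g) = €1,795.9200 / (0.102 − 0.069) = €54,421.82

€54421.82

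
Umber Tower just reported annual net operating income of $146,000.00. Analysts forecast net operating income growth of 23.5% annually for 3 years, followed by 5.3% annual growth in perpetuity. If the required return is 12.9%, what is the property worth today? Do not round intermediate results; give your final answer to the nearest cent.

$3173324.22

D_1 = 180310.00000
D_2 = 222682.85000
D_3 = 275013.31975
Terminal value at year 3: TV = D_3×(1+g_2)/(r−g_2) = 289589.02570/0.076 = 3810381.91706
P_0 = D_1/(1+r)^1 + D_2/(1+r)^2 + D_3/(1+r)^3 + TV/(1+r)^3
    = 159707.70593 + 174702.40640 + 191104.93526 + 2647809.16879 = 3173324.21639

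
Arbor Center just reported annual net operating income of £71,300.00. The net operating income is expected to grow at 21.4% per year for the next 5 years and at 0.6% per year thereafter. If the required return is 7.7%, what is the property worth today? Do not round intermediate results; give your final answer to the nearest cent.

D_1 = 86558.20000
D_2 = 105081.65480
D_3 = 127569.12893
D_4 = 154868.92252
D_5 = 188010.87194
Terminal value at year 5: TV = D_5×(1+g_2)/(r−g_2) = 189138.93717/0.071 = 2663928.69251
P_0 = D_1/(1+r)^1 + D_2/(1+r)^2 + D_3/(1+r)^3 + D_4/(1+r)^4 + D_5/(1+r)^5 + TV/(1+r)^5
    = 80369.73073 + 90593.17838 + 102117.10172 + 115106.92803 + 129749.12778 + 1838417.21901 = 2356353.28565

£2356353.29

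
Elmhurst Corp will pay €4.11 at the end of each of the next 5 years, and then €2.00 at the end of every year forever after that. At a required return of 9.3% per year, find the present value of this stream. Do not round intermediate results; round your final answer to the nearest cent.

€29.65

PV of 5-year annuity: €4.11 × [1 − (1+0.093)^−5] / 0.093 = 15.86280
Perpetuity value at year 5: €2.00 / 0.093 = 21.50538
PV of perpetuity: 21.50538 / (1+0.093)^5 = 13.78625
Total PV = 15.86280 + 13.78625 = 29.64905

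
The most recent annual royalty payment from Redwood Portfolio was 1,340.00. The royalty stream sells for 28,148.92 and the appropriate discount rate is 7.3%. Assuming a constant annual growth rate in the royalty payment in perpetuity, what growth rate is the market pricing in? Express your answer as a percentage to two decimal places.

P = D₀(1+g)/(r−g) ⇒ P(r−g) = D₀(1+g) ⇒ g(P+D₀) = P·r − D₀
g = (P·r − D₀)/(P + D₀) = (28,148.92×0.073 − 1,340.00) / (28,148.92 + 1,340.00) = 0.024242

2.42%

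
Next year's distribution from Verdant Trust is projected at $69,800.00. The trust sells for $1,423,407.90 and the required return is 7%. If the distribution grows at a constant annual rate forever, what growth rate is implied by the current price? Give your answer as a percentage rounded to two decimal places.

2.10%

P = D₁/(r−g) ⇒ g = r − D₁/P = 0.07 − $69,800.00/$1,423,407.90 = 0.020963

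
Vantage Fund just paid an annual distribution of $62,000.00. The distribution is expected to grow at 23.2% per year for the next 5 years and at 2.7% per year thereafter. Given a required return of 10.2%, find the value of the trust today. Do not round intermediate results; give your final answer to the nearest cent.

$1921242.64

D_1 = 76384.00000
D_2 = 94105.08800
D_3 = 115937.46842
D_4 = 142834.96109
D_5 = 175972.67206
Terminal value at year 5: TV = D_5×(1+g_2)/(r−g_2) = 180723.93421/0.075 = 2409652.45609
P_0 = D_1/(1+r)^1 + D_2/(1+r)^2 + D_3/(1+r)^3 + D_4/(1+r)^4 + D_5/(1+r)^5 + TV/(1+r)^5
    = 69313.97459 + 77490.75925 + 86632.13739 + 96851.89951 + 108277.25971 + 1482676.60958 = 1921242.64003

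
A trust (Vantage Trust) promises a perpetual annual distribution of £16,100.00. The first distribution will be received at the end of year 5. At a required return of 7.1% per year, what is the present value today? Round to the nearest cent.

£172349.35

Value at end of year 4: C / r = £16,100.00 / 0.071 = £226,760.5634
Discount to today: PV = £226,760.5634 / (1 + 0.071)^4 = £226,760.5634 / 1.315703 = £172,349.35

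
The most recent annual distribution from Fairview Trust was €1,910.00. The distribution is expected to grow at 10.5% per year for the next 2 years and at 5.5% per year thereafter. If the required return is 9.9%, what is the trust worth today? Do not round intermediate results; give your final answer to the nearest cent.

D_1 = 2110.55000
D_2 = 2332.15775
Terminal value at year 2: TV = D_2×(1+g_2)/(r−g_2) = 2460.42643/0.044 = 55918.78241
P_0 = D_1/(1+r)^1 + D_2/(1+r)^2 + TV/(1+r)^2
    = 1920.42766 + 1930.91225 + 46298.00970 = 50149.34962

€50149.35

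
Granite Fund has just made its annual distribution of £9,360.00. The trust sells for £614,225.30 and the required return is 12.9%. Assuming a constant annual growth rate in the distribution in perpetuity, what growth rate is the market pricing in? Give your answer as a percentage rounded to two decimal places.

11.21%

P = D₀(1+g)/(r−g) ⇒ P(r−g) = D₀(1+g) ⇒ g(P+D₀) = P·r − D₀
g = (P·r − D₀)/(P + D₀) = (£614,225.30×0.129 − £9,360.00) / (£614,225.30 + £9,360.00) = 0.112054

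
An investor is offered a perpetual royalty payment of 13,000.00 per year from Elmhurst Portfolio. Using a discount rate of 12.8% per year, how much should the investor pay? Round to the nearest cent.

101562.50

Level perpetuity: PV = C / r = 13,000.00 / 0.128 = 101,562.50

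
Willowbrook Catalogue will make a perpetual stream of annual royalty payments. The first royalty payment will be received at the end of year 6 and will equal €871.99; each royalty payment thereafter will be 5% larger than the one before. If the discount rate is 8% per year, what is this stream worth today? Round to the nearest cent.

Value at end of year 5: C₁ / (r − g) = €871.99 / (0.08 − 0.05) = €29,066.3333
Discount to today: PV = €29,066.3333 / (1 + 0.08)^5 = €29,066.3333 / 1.469328 = €19,782.06

€19782.06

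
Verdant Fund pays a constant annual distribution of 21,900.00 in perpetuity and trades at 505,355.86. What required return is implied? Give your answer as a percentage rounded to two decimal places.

P = C/r ⇒ r = C/P = 21,900.00/505,355.86 = 0.043336

4.33%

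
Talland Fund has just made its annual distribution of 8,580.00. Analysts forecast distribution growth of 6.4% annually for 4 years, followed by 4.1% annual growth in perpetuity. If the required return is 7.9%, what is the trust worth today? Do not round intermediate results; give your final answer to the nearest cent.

D_1 = 9129.12000
D_2 = 9713.38368
D_3 = 10335.04024
D_4 = 10996.48281
Terminal value at year 4: TV = D_4×(1+g_2)/(r−g_2) = 11447.33861/0.038 = 301245.75278
P_0 = D_1/(1+r)^1 + D_2/(1+r)^2 + D_3/(1+r)^3 + D_4/(1+r)^4 + TV/(1+r)^4
    = 8460.72289 + 8343.10394 + 8227.12011 + 8112.74865 + 222246.61440 = 255390.30999

255390.31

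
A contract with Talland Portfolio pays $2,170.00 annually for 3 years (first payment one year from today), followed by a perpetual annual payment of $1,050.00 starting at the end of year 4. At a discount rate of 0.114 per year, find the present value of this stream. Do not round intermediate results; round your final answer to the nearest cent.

PV of 3-year annuity: $2,170.00 × [1 − (1+0.114)^−3] / 0.114 = 5266.18568
Perpetuity value at year 3: $1,050.00 / 0.114 = 9210.52632
PV of perpetuity: 9210.52632 / (1+0.114)^3 = 6662.37195
Total PV = 5266.18568 + 6662.37195 = 11928.55764

$11928.56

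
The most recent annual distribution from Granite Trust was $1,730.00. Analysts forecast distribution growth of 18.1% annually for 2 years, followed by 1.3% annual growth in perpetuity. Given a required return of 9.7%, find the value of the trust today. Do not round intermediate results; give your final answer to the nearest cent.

$28047.92

D_1 = 2043.13000
D_2 = 2412.93653
Terminal value at year 2: TV = D_2×(1+g_2)/(r−g_2) = 2444.30470/0.084 = 29098.86553
P_0 = D_1/(1+r)^1 + D_2/(1+r)^2 + TV/(1+r)^2
    = 1862.47037 + 2005.08433 + 24180.36223 = 28047.91694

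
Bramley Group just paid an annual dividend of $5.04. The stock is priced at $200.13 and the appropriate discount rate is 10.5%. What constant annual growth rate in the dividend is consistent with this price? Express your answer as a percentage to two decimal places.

7.79%

P = D₀(1+g)/(r−g) ⇒ P(r−g) = D₀(1+g) ⇒ g(P+D₀) = P·r − D₀
g = (P·r − D₀)/(P + D₀) = ($200.13×0.105 − $5.04) / ($200.13 + $5.04) = 0.077856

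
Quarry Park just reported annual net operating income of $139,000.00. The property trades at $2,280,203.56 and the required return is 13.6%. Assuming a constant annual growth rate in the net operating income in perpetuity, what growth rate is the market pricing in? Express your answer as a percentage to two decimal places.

7.07%

P = D₀(1+g)/(r−g) ⇒ P(r−g) = D₀(1+g) ⇒ g(P+D₀) = P·r − D₀
g = (P·r − D₀)/(P + D₀) = ($2,280,203.56×0.136 − $139,000.00) / ($2,280,203.56 + $139,000.00) = 0.070729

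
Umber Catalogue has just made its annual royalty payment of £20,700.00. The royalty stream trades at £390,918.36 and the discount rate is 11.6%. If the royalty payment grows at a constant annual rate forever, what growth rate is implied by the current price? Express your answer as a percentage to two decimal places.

P = D₀(1+g)/(r−g) ⇒ P(r−g) = D₀(1+g) ⇒ g(P+D₀) = P·r − D₀
g = (P·r − D₀)/(P + D₀) = (£390,918.36×0.116 − £20,700.00) / (£390,918.36 + £20,700.00) = 0.059877

5.99%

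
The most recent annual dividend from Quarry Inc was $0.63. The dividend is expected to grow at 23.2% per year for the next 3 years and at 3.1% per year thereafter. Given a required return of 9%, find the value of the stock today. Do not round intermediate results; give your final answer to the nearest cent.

D_1 = 0.77616
D_2 = 0.95623
D_3 = 1.17807
Terminal value at year 3: TV = D_3×(1+g_2)/(r−g_2) = 1.21459/0.059 = 20.58635
P_0 = D_1/(1+r)^1 + D_2/(1+r)^2 + D_3/(1+r)^3 + TV/(1+r)^3
    = 0.71207 + 0.80484 + 0.90969 + 15.89644 = 18.32304

$18.32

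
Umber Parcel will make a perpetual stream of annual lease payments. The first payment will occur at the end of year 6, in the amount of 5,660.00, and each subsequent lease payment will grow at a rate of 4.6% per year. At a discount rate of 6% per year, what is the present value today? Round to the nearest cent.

Value at end of year 5: C₁ / (r − g) = 5,660.00 / (0.06 − 0.046) = 404,285.7143
Discount to today: PV = 404,285.7143 / (1 + 0.06)^5 = 404,285.7143 / 1.338226 = 302,105.80

302105.80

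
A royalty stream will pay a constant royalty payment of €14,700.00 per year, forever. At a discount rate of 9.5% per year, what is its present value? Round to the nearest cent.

Level perpetuity: PV = C / r = €14,700.00 / 0.095 = €154,736.84

€154736.84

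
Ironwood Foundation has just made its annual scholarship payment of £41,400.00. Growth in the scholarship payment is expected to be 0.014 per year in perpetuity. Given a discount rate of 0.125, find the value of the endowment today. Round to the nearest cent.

£378194.59

D₁ = D₀ × (1 + g) = £41,400.00 × 1.014 = £41,979.6000
Growing perpetuity: P = D₁ / (r − g) = £41,979.6000 / (0.125 − 0.014) = £378,194.59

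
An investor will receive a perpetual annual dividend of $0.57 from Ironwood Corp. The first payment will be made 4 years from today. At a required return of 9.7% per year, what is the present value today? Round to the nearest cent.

$4.45

Value at end of year 3: C / r = $0.57 / 0.097 = $5.8763
Discount to today: PV = $5.8763 / (1 + 0.097)^3 = $5.8763 / 1.320140 = $4.45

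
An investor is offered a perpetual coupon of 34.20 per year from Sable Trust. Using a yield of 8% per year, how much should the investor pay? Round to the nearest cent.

427.50

Level perpetuity: PV = C / r = 34.20 / 0.08 = 427.50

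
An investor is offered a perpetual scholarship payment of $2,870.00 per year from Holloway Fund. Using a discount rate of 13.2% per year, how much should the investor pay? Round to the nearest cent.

$21742.42

Level perpetuity: PV = C / r = $2,870.00 / 0.132 = $21,742.42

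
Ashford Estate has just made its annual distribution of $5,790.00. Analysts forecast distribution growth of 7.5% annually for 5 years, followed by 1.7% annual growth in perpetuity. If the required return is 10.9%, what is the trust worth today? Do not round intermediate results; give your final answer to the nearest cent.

D_1 = 6224.25000
D_2 = 6691.06875
D_3 = 7192.89891
D_4 = 7732.36632
D_5 = 8312.29380
Terminal value at year 5: TV = D_5×(1+g_2)/(r−g_2) = 8453.60279/0.092 = 91886.98688
P_0 = D_1/(1+r)^1 + D_2/(1+r)^2 + D_3/(1+r)^3 + D_4/(1+r)^4 + D_5/(1+r)^5 + TV/(1+r)^5
    = 5612.48873 + 5440.41964 + 5273.62589 + 5111.94575 + 4955.22243 + 54776.75234 = 81170.45479

$81170.45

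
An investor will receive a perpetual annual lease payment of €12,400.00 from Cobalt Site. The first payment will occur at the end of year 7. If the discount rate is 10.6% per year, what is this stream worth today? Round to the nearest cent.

€63912.39

Value at end of year 6: C / r = €12,400.00 / 0.106 = €116,981.1321
Discount to today: PV = €116,981.1321 / (1 + 0.106)^6 = €116,981.1321 / 1.830336 = €63,912.39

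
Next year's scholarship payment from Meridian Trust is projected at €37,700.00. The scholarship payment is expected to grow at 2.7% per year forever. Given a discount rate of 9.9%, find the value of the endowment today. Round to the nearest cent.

€523611.11

Growing perpetuity: P = D₁ / (r − g) = €37,700.0000 / (0.099 − 0.027) = €523,611.11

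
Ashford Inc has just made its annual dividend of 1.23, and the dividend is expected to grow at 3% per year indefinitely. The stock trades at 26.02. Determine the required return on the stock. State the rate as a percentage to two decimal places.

7.87%

D₁ = 1.23 × 1.03 = 1.2669
P = D₁/(r − g) ⇒ r = D₁/P + g = 1.2669/26.02 + 0.03 = 0.048689 + 0.03 = 0.078689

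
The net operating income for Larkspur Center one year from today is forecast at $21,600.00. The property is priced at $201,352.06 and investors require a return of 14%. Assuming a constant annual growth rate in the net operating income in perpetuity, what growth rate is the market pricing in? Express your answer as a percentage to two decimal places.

P = D₁/(r−g) ⇒ g = r − D₁/P = 0.14 − $21,600.00/$201,352.06 = 0.032725

3.27%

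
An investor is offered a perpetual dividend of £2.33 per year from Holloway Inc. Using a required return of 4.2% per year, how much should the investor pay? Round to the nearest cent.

£55.48

Level perpetuity: PV = C / r = £2.33 / 0.042 = £55.48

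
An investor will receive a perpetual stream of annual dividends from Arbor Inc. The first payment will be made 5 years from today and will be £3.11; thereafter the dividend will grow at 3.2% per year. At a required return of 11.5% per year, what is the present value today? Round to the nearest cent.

Value at end of year 4: C₁ / (r − g) = £3.11 / (0.115 − 0.032) = £37.4699
Discount to today: PV = £37.4699 / (1 + 0.115)^4 = £37.4699 / 1.545608 = £24.24

£24.24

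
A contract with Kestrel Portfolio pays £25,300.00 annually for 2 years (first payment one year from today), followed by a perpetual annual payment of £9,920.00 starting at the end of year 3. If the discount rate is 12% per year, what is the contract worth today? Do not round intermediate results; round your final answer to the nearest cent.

PV of 2-year annuity: £25,300.00 × [1 − (1+0.12)^−2] / 0.12 = 42758.29082
Perpetuity value at year 2: £9,920.00 / 0.12 = 82666.66667
PV of perpetuity: 82666.66667 / (1+0.12)^2 = 65901.36054
Total PV = 42758.29082 + 65901.36054 = 108659.65136

£108659.65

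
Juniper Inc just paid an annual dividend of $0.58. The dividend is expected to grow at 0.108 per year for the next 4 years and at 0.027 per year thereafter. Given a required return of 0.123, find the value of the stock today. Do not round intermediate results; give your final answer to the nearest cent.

D_1 = 0.64264
D_2 = 0.71205
D_3 = 0.78895
D_4 = 0.87415
Terminal value at year 4: TV = D_4×(1+g_2)/(r−g_2) = 0.89775/0.096 = 9.35161
P_0 = D_1/(1+r)^1 + D_2/(1+r)^2 + D_3/(1+r)^3 + D_4/(1+r)^4 + TV/(1+r)^4
    = 0.57225 + 0.56461 + 0.55707 + 0.54963 + 5.87986 = 8.12342

$8.12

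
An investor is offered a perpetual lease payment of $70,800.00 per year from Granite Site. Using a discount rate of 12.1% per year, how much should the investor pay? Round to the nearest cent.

Level perpetuity: PV = C / r = $70,800.00 / 0.121 = $585,123.97

$585123.97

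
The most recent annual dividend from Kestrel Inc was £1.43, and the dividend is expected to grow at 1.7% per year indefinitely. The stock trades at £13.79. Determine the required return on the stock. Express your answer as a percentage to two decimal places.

12.25%

D₁ = £1.43 × 1.017 = £1.4543
P = D₁/(r − g) ⇒ r = D₁/P + g = £1.4543/£13.79 + 0.017 = 0.105461 + 0.017 = 0.122461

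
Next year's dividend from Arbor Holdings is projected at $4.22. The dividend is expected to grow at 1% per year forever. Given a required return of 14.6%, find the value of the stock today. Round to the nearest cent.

Growing perpetuity: P = D₁ / (r − g) = $4.2200 / (0.146 − 0.01) = $31.03

$31.03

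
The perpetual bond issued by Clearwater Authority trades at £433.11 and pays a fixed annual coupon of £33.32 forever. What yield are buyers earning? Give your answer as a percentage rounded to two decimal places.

7.69%

P = C/r ⇒ r = C/P = £33.32/£433.11 = 0.076932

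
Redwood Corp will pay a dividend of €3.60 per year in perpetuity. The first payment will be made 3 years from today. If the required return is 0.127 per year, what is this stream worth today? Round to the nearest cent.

€22.32

Value at end of year 2: C / r = €3.60 / 0.127 = €28.3465
Discount to today: PV = €28.3465 / (1 + 0.127)^2 = €28.3465 / 1.270129 = €22.32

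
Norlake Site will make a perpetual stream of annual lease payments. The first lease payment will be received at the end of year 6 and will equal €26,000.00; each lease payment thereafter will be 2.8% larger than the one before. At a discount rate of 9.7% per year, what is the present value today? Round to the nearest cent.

Value at end of year 5: C₁ / (r − g) = €26,000.00 / (0.097 − 0.028) = €376,811.5942
Discount to today: PV = €376,811.5942 / (1 + 0.097)^5 = €376,811.5942 / 1.588668 = €237,187.13

€237187.13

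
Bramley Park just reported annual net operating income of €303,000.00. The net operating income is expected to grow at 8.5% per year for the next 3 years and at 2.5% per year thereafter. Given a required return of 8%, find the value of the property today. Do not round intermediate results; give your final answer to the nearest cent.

€6643052.54

D_1 = 328755.00000
D_2 = 356699.17500
D_3 = 387018.60488
Terminal value at year 3: TV = D_3×(1+g_2)/(r−g_2) = 396694.07000/0.055 = 7212619.45449
P_0 = D_1/(1+r)^1 + D_2/(1+r)^2 + D_3/(1+r)^3 + TV/(1+r)^3
    = 304402.77778 + 305812.04990 + 307227.84642 + 5725609.86518 = 6643052.53928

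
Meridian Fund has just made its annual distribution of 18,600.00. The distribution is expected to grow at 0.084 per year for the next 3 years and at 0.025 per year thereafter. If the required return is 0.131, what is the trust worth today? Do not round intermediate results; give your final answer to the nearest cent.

209644.19

D_1 = 20162.40000
D_2 = 21856.04160
D_3 = 23691.94909
Terminal value at year 3: TV = D_3×(1+g_2)/(r−g_2) = 24284.24782/0.106 = 229096.67756
P_0 = D_1/(1+r)^1 + D_2/(1+r)^2 + D_3/(1+r)^3 + TV/(1+r)^3
    = 17827.05570 + 17086.23199 + 16376.19406 + 158354.70668 = 209644.18843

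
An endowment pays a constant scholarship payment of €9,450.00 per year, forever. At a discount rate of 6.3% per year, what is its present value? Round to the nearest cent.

€150000.00

Level perpetuity: PV = C / r = €9,450.00 / 0.063 = €150,000.00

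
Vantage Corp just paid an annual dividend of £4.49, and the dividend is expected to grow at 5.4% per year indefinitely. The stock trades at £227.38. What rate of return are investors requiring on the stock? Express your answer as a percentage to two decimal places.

D₁ = £4.49 × 1.054 = £4.7325
P = D₁/(r − g) ⇒ r = D₁/P + g = £4.7325/£227.38 + 0.054 = 0.020813 + 0.054 = 0.074813

7.48%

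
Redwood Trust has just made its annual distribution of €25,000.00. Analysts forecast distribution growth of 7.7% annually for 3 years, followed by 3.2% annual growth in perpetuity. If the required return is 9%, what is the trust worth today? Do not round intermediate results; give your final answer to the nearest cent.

€502326.00

D_1 = 26925.00000
D_2 = 28998.22500
D_3 = 31231.08833
Terminal value at year 3: TV = D_3×(1+g_2)/(r−g_2) = 32230.48315/0.058 = 555697.98537
P_0 = D_1/(1+r)^1 + D_2/(1+r)^2 + D_3/(1+r)^3 + TV/(1+r)^3
    = 24701.83486 + 24407.22582 + 24116.13047 + 429100.80421 = 502325.99536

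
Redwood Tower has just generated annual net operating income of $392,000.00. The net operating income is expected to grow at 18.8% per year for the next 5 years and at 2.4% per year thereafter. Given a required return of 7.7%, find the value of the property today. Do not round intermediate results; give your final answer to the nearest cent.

D_1 = 465696.00000
D_2 = 553246.84800
D_3 = 657257.25542
D_4 = 780821.61944
D_5 = 927616.08390
Terminal value at year 5: TV = D_5×(1+g_2)/(r−g_2) = 949878.86991/0.053 = 17922242.82854
P_0 = D_1/(1+r)^1 + D_2/(1+r)^2 + D_3/(1+r)^3 + D_4/(1+r)^4 + D_5/(1+r)^5 + TV/(1+r)^5
    = 432401.11421 + 476966.13155 + 526124.20082 + 580348.70062 + 640161.79790 + 12368409.07641 = 15024411.02150

$15024411.02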